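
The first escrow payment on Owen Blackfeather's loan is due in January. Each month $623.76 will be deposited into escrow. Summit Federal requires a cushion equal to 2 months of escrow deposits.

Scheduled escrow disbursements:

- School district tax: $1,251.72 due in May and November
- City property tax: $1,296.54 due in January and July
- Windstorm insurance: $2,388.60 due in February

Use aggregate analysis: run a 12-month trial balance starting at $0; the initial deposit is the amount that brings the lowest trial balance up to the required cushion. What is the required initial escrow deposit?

Cushion = 2 × $623.76 = $1,247.52
Trial balance (start $0, +$623.76 each month, − disbursements):
  Jan: +$623.76 − $1,296.54 → -$672.78
  Feb: +$623.76 − $2,388.60 → -$2,437.62
  Mar: +$623.76 → -$1,813.86
  Apr: +$623.76 → -$1,190.10
  May: +$623.76 − $1,251.72 → -$1,818.06
  Jun: +$623.76 → -$1,194.30
  Jul: +$623.76 − $1,296.54 → -$1,867.08
  Aug: +$623.76 → -$1,243.32
  Sep: +$623.76 → -$619.56
  Oct: +$623.76 → $4.20
  Nov: +$623.76 − $1,251.72 → -$623.76
  Dec: +$623.76 → $0.00
Lowest trial balance = -$2,437.62 (Feb)
Initial deposit = cushion − low point = $1,247.52 − (-$2,437.62) = $3,685.14

$3,685.14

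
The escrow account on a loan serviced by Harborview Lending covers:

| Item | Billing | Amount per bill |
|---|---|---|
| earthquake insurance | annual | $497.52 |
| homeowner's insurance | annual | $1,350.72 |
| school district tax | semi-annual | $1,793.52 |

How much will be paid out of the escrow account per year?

Earthquake insurance = $497.52 annually
Homeowner's insurance = $1,350.72 annually
School district tax = $1,793.52 × 2 = $3,587.04 annually
Total per year = $5,435.28

$5,435.28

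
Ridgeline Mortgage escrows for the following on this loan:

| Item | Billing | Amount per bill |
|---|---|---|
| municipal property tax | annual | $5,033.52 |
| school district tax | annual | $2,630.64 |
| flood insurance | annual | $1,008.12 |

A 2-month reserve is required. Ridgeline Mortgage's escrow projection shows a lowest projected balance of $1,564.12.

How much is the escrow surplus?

Municipal property tax: $5,033.52
School district tax: $2,630.64
Flood insurance: $1,008.12
Annual escrow total = $5,033.52 + $2,630.64 + $1,008.12 = $8,672.28
Monthly = $8,672.28 ÷ 12 = $722.69
Required cushion = 2 × $722.69 = $1,445.38
Excess over cushion: $1,564.12 − $1,445.38 = $118.74

$118.74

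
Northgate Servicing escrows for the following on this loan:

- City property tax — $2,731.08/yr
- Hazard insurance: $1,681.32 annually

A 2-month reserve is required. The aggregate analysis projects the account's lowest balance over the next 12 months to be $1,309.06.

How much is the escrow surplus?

City property tax: $2,731.08/yr
Hazard insurance: $1,681.32/yr
Total annual escrow = $2,731.08 + $1,681.32 = $4,412.40
Per month = $4,412.40 / 12 = $367.70
Cushion = 2 × $367.70 = $735.40
Excess over cushion: $1,309.06 − $735.40 = $573.66

$573.66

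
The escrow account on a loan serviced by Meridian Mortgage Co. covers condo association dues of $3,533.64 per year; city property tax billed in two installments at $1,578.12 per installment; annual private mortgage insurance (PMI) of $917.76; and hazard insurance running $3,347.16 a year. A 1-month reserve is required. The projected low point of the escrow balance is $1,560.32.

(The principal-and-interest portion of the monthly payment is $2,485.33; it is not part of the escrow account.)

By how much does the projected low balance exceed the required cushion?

Condo association dues: $3,533.64/yr
City property tax: $1,578.12 × 2 = $3,156.24/yr
Private mortgage insurance (PMI): $917.76/yr
Hazard insurance: $3,347.16/yr
Annual escrow total = $3,533.64 + $3,156.24 + $917.76 + $3,347.16 = $10,954.80
Monthly = $10,954.80 ÷ 12 = $912.90
Required reserve = 1 × $912.90 = $912.90
Excess over cushion: $1,560.32 − $912.90 = $647.42

$647.42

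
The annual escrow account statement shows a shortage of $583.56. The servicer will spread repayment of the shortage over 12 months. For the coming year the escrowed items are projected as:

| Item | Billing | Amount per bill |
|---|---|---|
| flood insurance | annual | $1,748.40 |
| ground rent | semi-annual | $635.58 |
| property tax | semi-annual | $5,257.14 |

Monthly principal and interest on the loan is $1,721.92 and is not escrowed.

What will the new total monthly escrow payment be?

$1,176.45

Flood insurance = $1,748.40/yr
Ground rent = $635.58 × 2 = $1,271.16/yr
Property tax = $5,257.14 × 2 = $10,514.28/yr
Total per year = $1,748.40 + $1,271.16 + $10,514.28 = $13,533.84
Monthly = $13,533.84 ÷ 12 = $1,127.82
Monthly shortage recovery: $583.56 / 12 = $48.63
New monthly escrow = $1,127.82 + $48.63 = $1,176.45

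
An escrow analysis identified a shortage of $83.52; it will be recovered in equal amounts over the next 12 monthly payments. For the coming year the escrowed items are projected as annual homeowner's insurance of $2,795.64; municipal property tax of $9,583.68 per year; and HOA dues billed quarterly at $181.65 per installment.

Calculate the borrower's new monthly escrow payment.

$1,099.12

Homeowner's insurance: $2,795.64 per year
Municipal property tax: $9,583.68 per year
HOA dues: $181.65 × 4 = $726.60 per year
Yearly total = $13,105.92
Monthly = $13,105.92 / 12 = $1,092.16
Monthly shortage recovery: $83.52 / 12 = $6.96
Adjusted monthly = $1,092.16 + $6.96 = $1,099.12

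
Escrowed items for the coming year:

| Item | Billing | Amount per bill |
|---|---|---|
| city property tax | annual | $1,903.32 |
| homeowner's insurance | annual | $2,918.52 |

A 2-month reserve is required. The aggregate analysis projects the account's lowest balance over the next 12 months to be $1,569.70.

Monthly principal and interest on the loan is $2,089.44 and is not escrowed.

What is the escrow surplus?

$766.06

City property tax — $1,903.32/yr
Homeowner's insurance — $2,918.52/yr
Yearly total = $1,903.32 + $2,918.52 = $4,821.84
Base monthly escrow = $4,821.84 / 12 = $401.82
Required reserve = 2 × $401.82 = $803.64
Surplus = $1,569.70 − $803.64 = $766.06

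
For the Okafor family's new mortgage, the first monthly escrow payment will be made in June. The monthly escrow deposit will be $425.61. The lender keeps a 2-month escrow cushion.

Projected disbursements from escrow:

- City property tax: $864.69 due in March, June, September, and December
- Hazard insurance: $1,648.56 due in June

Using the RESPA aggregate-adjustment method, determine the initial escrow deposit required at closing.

Cushion = 2 × $425.61 = $851.22
Trial balance (start $0, +$425.61 each month, − disbursements):
  Jun: +$425.61 − $2,513.25 → -$2,087.64
  Jul: +$425.61 → -$1,662.03
  Aug: +$425.61 → -$1,236.42
  Sep: +$425.61 − $864.69 → -$1,675.50
  Oct: +$425.61 → -$1,249.89
  Nov: +$425.61 → -$824.28
  Dec: +$425.61 − $864.69 → -$1,263.36
  Jan: +$425.61 → -$837.75
  Feb: +$425.61 → -$412.14
  Mar: +$425.61 − $864.69 → -$851.22
  Apr: +$425.61 → -$425.61
  May: +$425.61 → $0.00
Lowest trial balance = -$2,087.64 (Jun)
Initial deposit = cushion − low point = $851.22 − (-$2,087.64) = $2,938.86

$2,938.86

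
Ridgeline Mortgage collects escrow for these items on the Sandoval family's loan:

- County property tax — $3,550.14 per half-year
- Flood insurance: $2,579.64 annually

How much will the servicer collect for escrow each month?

$806.66

County property tax = $3,550.14 × 2 = $7,100.28 annually
Flood insurance = $2,579.64 annually
Annual escrow total = $7,100.28 + $2,579.64 = $9,679.92
Per month = $9,679.92 / 12 = $806.66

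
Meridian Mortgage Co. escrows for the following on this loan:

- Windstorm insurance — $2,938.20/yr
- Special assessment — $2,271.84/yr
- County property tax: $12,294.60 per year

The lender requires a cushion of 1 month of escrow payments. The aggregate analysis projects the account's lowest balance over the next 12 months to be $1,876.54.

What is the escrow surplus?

$417.82

Windstorm insurance = $2,938.20
Special assessment = $2,271.84
County property tax = $12,294.60
Total annual escrow = $17,504.64
Monthly escrow = $17,504.64 ÷ 12 = $1,458.72
Required reserve = 1 × $1,458.72 = $1,458.72
Surplus = $1,876.54 − $1,458.72 = $417.82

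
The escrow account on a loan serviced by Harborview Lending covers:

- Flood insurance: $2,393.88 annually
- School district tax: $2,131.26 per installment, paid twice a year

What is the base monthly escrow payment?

$554.70

Flood insurance: $2,393.88
School district tax: $2,131.26 × 2 = $4,262.52
Annual escrow total = $2,393.88 + $4,262.52 = $6,656.40
Per month = $6,656.40 ÷ 12 = $554.70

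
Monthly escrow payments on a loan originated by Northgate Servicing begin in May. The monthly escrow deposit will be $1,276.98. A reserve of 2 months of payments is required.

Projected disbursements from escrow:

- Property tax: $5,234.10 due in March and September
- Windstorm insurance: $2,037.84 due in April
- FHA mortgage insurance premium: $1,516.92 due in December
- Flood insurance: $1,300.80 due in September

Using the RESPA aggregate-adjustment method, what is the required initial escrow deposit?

$2,703.96

Cushion = 2 × $1,276.98 = $2,553.96
Trial balance (start $0, +$1,276.98 each month, − disbursements):
  May: +$1,276.98 → $1,276.98
  Jun: +$1,276.98 → $2,553.96
  Jul: +$1,276.98 → $3,830.94
  Aug: +$1,276.98 → $5,107.92
  Sep: +$1,276.98 − $6,534.90 → -$150.00
  Oct: +$1,276.98 → $1,126.98
  Nov: +$1,276.98 → $2,403.96
  Dec: +$1,276.98 − $1,516.92 → $2,164.02
  Jan: +$1,276.98 → $3,441.00
  Feb: +$1,276.98 → $4,717.98
  Mar: +$1,276.98 − $5,234.10 → $760.86
  Apr: +$1,276.98 − $2,037.84 → $0.00
Lowest trial balance = -$150.00 (Sep)
Initial deposit = cushion − low point = $2,553.96 − (-$150.00) = $2,703.96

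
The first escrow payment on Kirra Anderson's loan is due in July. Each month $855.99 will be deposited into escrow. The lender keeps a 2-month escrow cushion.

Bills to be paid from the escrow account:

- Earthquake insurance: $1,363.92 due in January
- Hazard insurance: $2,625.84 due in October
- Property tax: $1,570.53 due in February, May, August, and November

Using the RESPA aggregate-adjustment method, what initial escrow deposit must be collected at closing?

$3,565.41

Cushion = 2 × $855.99 = $1,711.98
Trial balance (start $0, +$855.99 each month, − disbursements):
  Jul: +$855.99 → $855.99
  Aug: +$855.99 − $1,570.53 → $141.45
  Sep: +$855.99 → $997.44
  Oct: +$855.99 − $2,625.84 → -$772.41
  Nov: +$855.99 − $1,570.53 → -$1,486.95
  Dec: +$855.99 → -$630.96
  Jan: +$855.99 − $1,363.92 → -$1,138.89
  Feb: +$855.99 − $1,570.53 → -$1,853.43
  Mar: +$855.99 → -$997.44
  Apr: +$855.99 → -$141.45
  May: +$855.99 − $1,570.53 → -$855.99
  Jun: +$855.99 → $0.00
Lowest trial balance = -$1,853.43 (Feb)
Initial deposit = cushion − low point = $1,711.98 − (-$1,853.43) = $3,565.41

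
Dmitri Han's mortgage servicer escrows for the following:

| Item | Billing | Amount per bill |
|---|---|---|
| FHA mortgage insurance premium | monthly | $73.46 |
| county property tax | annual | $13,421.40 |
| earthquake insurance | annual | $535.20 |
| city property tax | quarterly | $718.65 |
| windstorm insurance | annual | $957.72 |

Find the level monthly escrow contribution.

FHA mortgage insurance premium = $73.46 × 12 = $881.52 per year
County property tax = $13,421.40 per year
Earthquake insurance = $535.20 per year
City property tax = $718.65 × 4 = $2,874.60 per year
Windstorm insurance = $957.72 per year
Total annual escrow = $881.52 + $13,421.40 + $535.20 + $2,874.60 + $957.72 = $18,670.44
Base monthly escrow = $18,670.44 ÷ 12 = $1,555.87

$1,555.87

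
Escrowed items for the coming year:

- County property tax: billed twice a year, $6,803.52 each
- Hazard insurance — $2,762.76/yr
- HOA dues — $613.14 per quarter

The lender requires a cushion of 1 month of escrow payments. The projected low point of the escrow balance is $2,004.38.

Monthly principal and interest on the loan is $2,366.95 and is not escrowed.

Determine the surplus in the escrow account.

$435.85

County property tax: $6,803.52 × 2 = $13,607.04
Hazard insurance: $2,762.76
HOA dues: $613.14 × 4 = $2,452.56
Combined annual = $13,607.04 + $2,762.76 + $2,452.56 = $18,822.36
Per month = $18,822.36 / 12 = $1,568.53
Required reserve = 1 × $1,568.53 = $1,568.53
Surplus = $2,004.38 − $1,568.53 = $435.85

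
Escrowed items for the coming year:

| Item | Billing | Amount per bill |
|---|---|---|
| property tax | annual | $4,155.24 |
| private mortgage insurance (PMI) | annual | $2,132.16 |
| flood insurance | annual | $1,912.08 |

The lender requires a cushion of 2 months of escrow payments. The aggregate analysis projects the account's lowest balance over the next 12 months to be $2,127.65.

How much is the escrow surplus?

$761.07

Property tax = $4,155.24/yr
Private mortgage insurance (PMI) = $2,132.16/yr
Flood insurance = $1,912.08/yr
Combined annual = $4,155.24 + $2,132.16 + $1,912.08 = $8,199.48
Monthly escrow = $8,199.48 / 12 = $683.29
Required cushion = 2 × $683.29 = $1,366.58
Excess over cushion: $2,127.65 − $1,366.58 = $761.07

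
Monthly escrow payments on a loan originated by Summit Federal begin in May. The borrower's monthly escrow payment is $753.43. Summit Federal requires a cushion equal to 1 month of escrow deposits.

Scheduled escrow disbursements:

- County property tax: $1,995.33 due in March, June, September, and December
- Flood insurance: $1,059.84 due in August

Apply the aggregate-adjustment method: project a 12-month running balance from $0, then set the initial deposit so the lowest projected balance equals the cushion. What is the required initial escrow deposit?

$2,036.78

Cushion = 1 × $753.43 = $753.43
Trial balance (start $0, +$753.43 each month, − disbursements):
  May: +$753.43 → $753.43
  Jun: +$753.43 − $1,995.33 → -$488.47
  Jul: +$753.43 → $264.96
  Aug: +$753.43 − $1,059.84 → -$41.45
  Sep: +$753.43 − $1,995.33 → -$1,283.35
  Oct: +$753.43 → -$529.92
  Nov: +$753.43 → $223.51
  Dec: +$753.43 − $1,995.33 → -$1,018.39
  Jan: +$753.43 → -$264.96
  Feb: +$753.43 → $488.47
  Mar: +$753.43 − $1,995.33 → -$753.43
  Apr: +$753.43 → $0.00
Lowest trial balance = -$1,283.35 (Sep)
Initial deposit = cushion − low point = $753.43 − (-$1,283.35) = $2,036.78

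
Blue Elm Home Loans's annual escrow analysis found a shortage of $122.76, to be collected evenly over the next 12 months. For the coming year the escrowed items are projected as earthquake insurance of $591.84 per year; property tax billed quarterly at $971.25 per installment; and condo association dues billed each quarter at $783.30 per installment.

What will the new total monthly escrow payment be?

Earthquake insurance = $591.84 per year
Property tax = $971.25 × 4 = $3,885.00 per year
Condo association dues = $783.30 × 4 = $3,133.20 per year
Total annual escrow = $7,610.04
Monthly escrow = $7,610.04 ÷ 12 = $634.17
Shortage spread = $122.76 / 12 = $10.23/mo
New monthly escrow = $634.17 + $10.23 = $644.40

$644.40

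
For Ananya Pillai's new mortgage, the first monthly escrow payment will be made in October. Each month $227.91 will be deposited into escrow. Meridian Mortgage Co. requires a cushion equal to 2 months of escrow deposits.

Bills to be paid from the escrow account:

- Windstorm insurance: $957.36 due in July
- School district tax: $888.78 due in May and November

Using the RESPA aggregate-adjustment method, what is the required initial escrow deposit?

$911.64

Cushion = 2 × $227.91 = $455.82
Trial balance (start $0, +$227.91 each month, − disbursements):
  Oct: +$227.91 → $227.91
  Nov: +$227.91 − $888.78 → -$432.96
  Dec: +$227.91 → -$205.05
  Jan: +$227.91 → $22.86
  Feb: +$227.91 → $250.77
  Mar: +$227.91 → $478.68
  Apr: +$227.91 → $706.59
  May: +$227.91 − $888.78 → $45.72
  Jun: +$227.91 → $273.63
  Jul: +$227.91 − $957.36 → -$455.82
  Aug: +$227.91 → -$227.91
  Sep: +$227.91 → $0.00
Lowest trial balance = -$455.82 (Jul)
Initial deposit = cushion − low point = $455.82 − (-$455.82) = $911.64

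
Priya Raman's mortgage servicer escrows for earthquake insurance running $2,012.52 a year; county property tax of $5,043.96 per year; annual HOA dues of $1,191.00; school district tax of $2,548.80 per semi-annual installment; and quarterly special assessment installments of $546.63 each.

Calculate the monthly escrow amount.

$1,294.30

Earthquake insurance — $2,012.52 per year
County property tax — $5,043.96 per year
HOA dues — $1,191.00 per year
School district tax — $2,548.80 × 2 = $5,097.60 per year
Special assessment — $546.63 × 4 = $2,186.52 per year
Total annual escrow = $2,012.52 + $5,043.96 + $1,191.00 + $5,097.60 + $2,186.52 = $15,531.60
Monthly = $15,531.60 / 12 = $1,294.30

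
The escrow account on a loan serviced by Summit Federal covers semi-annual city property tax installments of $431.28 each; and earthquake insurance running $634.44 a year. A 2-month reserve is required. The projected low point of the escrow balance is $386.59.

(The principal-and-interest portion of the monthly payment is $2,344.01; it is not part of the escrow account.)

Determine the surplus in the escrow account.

$137.09

City property tax = $431.28 × 2 = $862.56/yr
Earthquake insurance = $634.44/yr
Annual escrow total = $1,497.00
Per month = $1,497.00 ÷ 12 = $124.75
Cushion = 2 × $124.75 = $249.50
Excess over cushion: $386.59 − $249.50 = $137.09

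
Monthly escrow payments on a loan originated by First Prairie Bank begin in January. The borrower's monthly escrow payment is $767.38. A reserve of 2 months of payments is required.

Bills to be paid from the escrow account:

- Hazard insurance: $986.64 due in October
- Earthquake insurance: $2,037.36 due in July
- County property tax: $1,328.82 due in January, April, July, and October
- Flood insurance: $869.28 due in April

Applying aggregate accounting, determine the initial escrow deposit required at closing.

$3,069.52

Cushion = 2 × $767.38 = $1,534.76
Trial balance (start $0, +$767.38 each month, − disbursements):
  Jan: +$767.38 − $1,328.82 → -$561.44
  Feb: +$767.38 → $205.94
  Mar: +$767.38 → $973.32
  Apr: +$767.38 − $2,198.10 → -$457.40
  May: +$767.38 → $309.98
  Jun: +$767.38 → $1,077.36
  Jul: +$767.38 − $3,366.18 → -$1,521.44
  Aug: +$767.38 → -$754.06
  Sep: +$767.38 → $13.32
  Oct: +$767.38 − $2,315.46 → -$1,534.76
  Nov: +$767.38 → -$767.38
  Dec: +$767.38 → $0.00
Lowest trial balance = -$1,534.76 (Oct)
Initial deposit = cushion − low point = $1,534.76 − (-$1,534.76) = $3,069.52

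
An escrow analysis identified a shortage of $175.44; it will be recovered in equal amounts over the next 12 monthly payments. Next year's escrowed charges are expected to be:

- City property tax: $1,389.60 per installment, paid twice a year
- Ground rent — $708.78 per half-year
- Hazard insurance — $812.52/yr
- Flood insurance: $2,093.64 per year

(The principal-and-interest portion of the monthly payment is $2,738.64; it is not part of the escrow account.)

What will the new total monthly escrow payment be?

City property tax — $1,389.60 × 2 = $2,779.20 annually
Ground rent — $708.78 × 2 = $1,417.56 annually
Hazard insurance — $812.52 annually
Flood insurance — $2,093.64 annually
Yearly total = $2,779.20 + $1,417.56 + $812.52 + $2,093.64 = $7,102.92
Per month = $7,102.92 ÷ 12 = $591.91
Shortage per month = $175.44 / 12 = $14.62
New monthly escrow = $591.91 + $14.62 = $606.53

$606.53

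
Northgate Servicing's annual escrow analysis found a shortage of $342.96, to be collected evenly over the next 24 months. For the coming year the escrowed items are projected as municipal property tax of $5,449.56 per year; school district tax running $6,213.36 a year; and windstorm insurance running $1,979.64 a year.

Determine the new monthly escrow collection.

Municipal property tax — $5,449.56 annually
School district tax — $6,213.36 annually
Windstorm insurance — $1,979.64 annually
Annual escrow total = $5,449.56 + $6,213.36 + $1,979.64 = $13,642.56
Monthly escrow = $13,642.56 ÷ 12 = $1,136.88
Shortage per month = $342.96 ÷ 24 = $14.29
New monthly escrow = $1,136.88 + $14.29 = $1,151.17

$1,151.17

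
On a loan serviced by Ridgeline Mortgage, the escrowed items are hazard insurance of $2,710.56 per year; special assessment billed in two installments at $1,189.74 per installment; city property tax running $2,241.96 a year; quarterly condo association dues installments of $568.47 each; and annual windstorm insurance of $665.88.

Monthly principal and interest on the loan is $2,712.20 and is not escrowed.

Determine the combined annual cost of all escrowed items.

Hazard insurance — $2,710.56 annually
Special assessment — $1,189.74 × 2 = $2,379.48 annually
City property tax — $2,241.96 annually
Condo association dues — $568.47 × 4 = $2,273.88 annually
Windstorm insurance — $665.88 annually
Combined annual = $10,271.76

$10,271.76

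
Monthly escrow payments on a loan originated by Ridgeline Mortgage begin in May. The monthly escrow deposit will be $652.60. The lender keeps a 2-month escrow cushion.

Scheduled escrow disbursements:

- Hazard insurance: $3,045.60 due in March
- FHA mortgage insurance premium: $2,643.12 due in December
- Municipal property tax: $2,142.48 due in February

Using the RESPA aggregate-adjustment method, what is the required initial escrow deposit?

Cushion = 2 × $652.60 = $1,305.20
Trial balance (start $0, +$652.60 each month, − disbursements):
  May: +$652.60 → $652.60
  Jun: +$652.60 → $1,305.20
  Jul: +$652.60 → $1,957.80
  Aug: +$652.60 → $2,610.40
  Sep: +$652.60 → $3,263.00
  Oct: +$652.60 → $3,915.60
  Nov: +$652.60 → $4,568.20
  Dec: +$652.60 − $2,643.12 → $2,577.68
  Jan: +$652.60 → $3,230.28
  Feb: +$652.60 − $2,142.48 → $1,740.40
  Mar: +$652.60 − $3,045.60 → -$652.60
  Apr: +$652.60 → $0.00
Lowest trial balance = -$652.60 (Mar)
Initial deposit = cushion − low point = $1,305.20 − (-$652.60) = $1,957.80

$1,957.80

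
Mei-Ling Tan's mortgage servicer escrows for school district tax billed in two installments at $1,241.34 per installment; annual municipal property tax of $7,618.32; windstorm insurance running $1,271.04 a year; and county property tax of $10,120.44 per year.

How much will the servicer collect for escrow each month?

School district tax: $1,241.34 × 2 = $2,482.68 annually
Municipal property tax: $7,618.32 annually
Windstorm insurance: $1,271.04 annually
County property tax: $10,120.44 annually
Total per year = $21,492.48
Per month = $21,492.48 ÷ 12 = $1,791.04

$1,791.04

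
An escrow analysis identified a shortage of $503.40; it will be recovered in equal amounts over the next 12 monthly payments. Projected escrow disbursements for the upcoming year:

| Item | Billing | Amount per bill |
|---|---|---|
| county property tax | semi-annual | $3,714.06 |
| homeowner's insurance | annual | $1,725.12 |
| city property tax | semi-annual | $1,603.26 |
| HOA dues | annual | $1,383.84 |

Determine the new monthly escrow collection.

$1,187.25

County property tax — $3,714.06 × 2 = $7,428.12
Homeowner's insurance — $1,725.12
City property tax — $1,603.26 × 2 = $3,206.52
HOA dues — $1,383.84
Yearly total = $13,743.60
Per month = $13,743.60 ÷ 12 = $1,145.30
Shortage spread = $503.40 / 12 = $41.95/mo
Adjusted monthly = $1,145.30 + $41.95 = $1,187.25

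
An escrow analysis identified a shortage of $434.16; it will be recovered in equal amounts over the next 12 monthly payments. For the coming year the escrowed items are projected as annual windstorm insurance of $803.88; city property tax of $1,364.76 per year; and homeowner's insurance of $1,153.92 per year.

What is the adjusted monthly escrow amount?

Windstorm insurance — $803.88 annually
City property tax — $1,364.76 annually
Homeowner's insurance — $1,153.92 annually
Annual escrow total = $3,322.56
Base monthly escrow = $3,322.56 / 12 = $276.88
Shortage per month = $434.16 ÷ 12 = $36.18
Adjusted monthly = $276.88 + $36.18 = $313.06

$313.06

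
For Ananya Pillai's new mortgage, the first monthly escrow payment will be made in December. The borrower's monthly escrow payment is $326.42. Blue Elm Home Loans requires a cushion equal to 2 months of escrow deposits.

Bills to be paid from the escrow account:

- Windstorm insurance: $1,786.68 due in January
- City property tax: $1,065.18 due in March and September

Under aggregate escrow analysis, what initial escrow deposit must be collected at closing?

$2,199.02

Cushion = 2 × $326.42 = $652.84
Trial balance (start $0, +$326.42 each month, − disbursements):
  Dec: +$326.42 → $326.42
  Jan: +$326.42 − $1,786.68 → -$1,133.84
  Feb: +$326.42 → -$807.42
  Mar: +$326.42 − $1,065.18 → -$1,546.18
  Apr: +$326.42 → -$1,219.76
  May: +$326.42 → -$893.34
  Jun: +$326.42 → -$566.92
  Jul: +$326.42 → -$240.50
  Aug: +$326.42 → $85.92
  Sep: +$326.42 − $1,065.18 → -$652.84
  Oct: +$326.42 → -$326.42
  Nov: +$326.42 → $0.00
Lowest trial balance = -$1,546.18 (Mar)
Initial deposit = cushion − low point = $652.84 − (-$1,546.18) = $2,199.02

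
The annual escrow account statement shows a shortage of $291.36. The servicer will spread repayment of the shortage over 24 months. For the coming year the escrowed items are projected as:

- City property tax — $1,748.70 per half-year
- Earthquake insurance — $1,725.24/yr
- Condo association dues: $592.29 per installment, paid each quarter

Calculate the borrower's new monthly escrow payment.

City property tax: $1,748.70 × 2 = $3,497.40 per year
Earthquake insurance: $1,725.24 per year
Condo association dues: $592.29 × 4 = $2,369.16 per year
Total per year = $3,497.40 + $1,725.24 + $2,369.16 = $7,591.80
Per month = $7,591.80 ÷ 12 = $632.65
Monthly shortage recovery: $291.36 ÷ 24 = $12.14
New monthly escrow = $632.65 + $12.14 = $644.79

$644.79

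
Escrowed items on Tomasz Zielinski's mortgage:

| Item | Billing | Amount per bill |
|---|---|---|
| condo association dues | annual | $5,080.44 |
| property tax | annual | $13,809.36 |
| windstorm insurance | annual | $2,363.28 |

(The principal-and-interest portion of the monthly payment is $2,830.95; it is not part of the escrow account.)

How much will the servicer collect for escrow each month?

$1,771.09

Condo association dues = $5,080.44 per year
Property tax = $13,809.36 per year
Windstorm insurance = $2,363.28 per year
Total annual escrow = $5,080.44 + $13,809.36 + $2,363.28 = $21,253.08
Monthly escrow = $21,253.08 ÷ 12 = $1,771.09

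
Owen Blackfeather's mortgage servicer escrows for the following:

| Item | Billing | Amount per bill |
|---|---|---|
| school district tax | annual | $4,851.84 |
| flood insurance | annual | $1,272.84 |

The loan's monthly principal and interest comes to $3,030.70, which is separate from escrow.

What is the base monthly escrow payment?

School district tax: $4,851.84 annually
Flood insurance: $1,272.84 annually
Total annual escrow = $6,124.68
Monthly = $6,124.68 ÷ 12 = $510.39

$510.39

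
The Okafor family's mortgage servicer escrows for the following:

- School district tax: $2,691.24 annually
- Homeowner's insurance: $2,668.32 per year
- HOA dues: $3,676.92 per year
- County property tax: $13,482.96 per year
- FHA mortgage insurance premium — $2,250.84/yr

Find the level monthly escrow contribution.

$2,064.19

School district tax: $2,691.24 per year
Homeowner's insurance: $2,668.32 per year
HOA dues: $3,676.92 per year
County property tax: $13,482.96 per year
FHA mortgage insurance premium: $2,250.84 per year
Total per year = $24,770.28
Monthly = $24,770.28 / 12 = $2,064.19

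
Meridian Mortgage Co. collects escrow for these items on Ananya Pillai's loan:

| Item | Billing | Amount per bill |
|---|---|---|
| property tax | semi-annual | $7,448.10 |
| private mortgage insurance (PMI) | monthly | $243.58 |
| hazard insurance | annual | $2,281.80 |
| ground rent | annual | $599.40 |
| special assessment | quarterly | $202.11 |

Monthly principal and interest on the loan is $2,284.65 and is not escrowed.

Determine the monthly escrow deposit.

$1,792.40

Property tax — $7,448.10 × 2 = $14,896.20
Private mortgage insurance (PMI) — $243.58 × 12 = $2,922.96
Hazard insurance — $2,281.80
Ground rent — $599.40
Special assessment — $202.11 × 4 = $808.44
Combined annual = $21,508.80
Per month = $21,508.80 ÷ 12 = $1,792.40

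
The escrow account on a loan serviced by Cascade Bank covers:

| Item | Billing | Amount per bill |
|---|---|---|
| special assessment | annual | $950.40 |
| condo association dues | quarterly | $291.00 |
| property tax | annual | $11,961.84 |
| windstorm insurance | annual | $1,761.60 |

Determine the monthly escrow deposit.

$1,319.82

Special assessment — $950.40 per year
Condo association dues — $291.00 × 4 = $1,164.00 per year
Property tax — $11,961.84 per year
Windstorm insurance — $1,761.60 per year
Combined annual = $950.40 + $1,164.00 + $11,961.84 + $1,761.60 = $15,837.84
Monthly = $15,837.84 / 12 = $1,319.82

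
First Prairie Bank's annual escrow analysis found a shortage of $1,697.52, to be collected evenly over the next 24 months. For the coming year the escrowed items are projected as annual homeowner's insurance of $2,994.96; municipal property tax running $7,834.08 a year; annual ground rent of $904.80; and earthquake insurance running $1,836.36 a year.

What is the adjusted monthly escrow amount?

Homeowner's insurance: $2,994.96/yr
Municipal property tax: $7,834.08/yr
Ground rent: $904.80/yr
Earthquake insurance: $1,836.36/yr
Total per year = $2,994.96 + $7,834.08 + $904.80 + $1,836.36 = $13,570.20
Per month = $13,570.20 / 12 = $1,130.85
Shortage spread = $1,697.52 / 24 = $70.73/mo
New monthly escrow = $1,130.85 + $70.73 = $1,201.58

$1,201.58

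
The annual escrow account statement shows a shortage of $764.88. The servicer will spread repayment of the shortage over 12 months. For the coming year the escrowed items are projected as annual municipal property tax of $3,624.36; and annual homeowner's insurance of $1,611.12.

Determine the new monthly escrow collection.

$500.03

Municipal property tax: $3,624.36 per year
Homeowner's insurance: $1,611.12 per year
Total per year = $5,235.48
Per month = $5,235.48 ÷ 12 = $436.29
Shortage per month = $764.88 ÷ 12 = $63.74
Adjusted monthly = $436.29 + $63.74 = $500.03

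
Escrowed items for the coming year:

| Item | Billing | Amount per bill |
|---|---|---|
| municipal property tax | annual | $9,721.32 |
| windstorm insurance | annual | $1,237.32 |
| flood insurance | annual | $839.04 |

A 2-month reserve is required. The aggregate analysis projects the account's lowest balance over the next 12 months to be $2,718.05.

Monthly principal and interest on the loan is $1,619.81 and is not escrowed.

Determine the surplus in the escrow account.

$751.77

Municipal property tax — $9,721.32 per year
Windstorm insurance — $1,237.32 per year
Flood insurance — $839.04 per year
Yearly total = $9,721.32 + $1,237.32 + $839.04 = $11,797.68
Monthly escrow = $11,797.68 ÷ 12 = $983.14
Cushion = 2 × $983.14 = $1,966.28
Excess over cushion: $2,718.05 − $1,966.28 = $751.77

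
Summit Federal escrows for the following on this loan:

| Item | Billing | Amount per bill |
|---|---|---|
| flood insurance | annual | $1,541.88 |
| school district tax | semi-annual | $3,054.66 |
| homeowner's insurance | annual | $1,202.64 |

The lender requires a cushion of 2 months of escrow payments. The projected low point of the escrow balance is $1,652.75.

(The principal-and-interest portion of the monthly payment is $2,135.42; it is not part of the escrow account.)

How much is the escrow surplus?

Flood insurance — $1,541.88/yr
School district tax — $3,054.66 × 2 = $6,109.32/yr
Homeowner's insurance — $1,202.64/yr
Combined annual = $1,541.88 + $6,109.32 + $1,202.64 = $8,853.84
Base monthly escrow = $8,853.84 / 12 = $737.82
Cushion = 2 × $737.82 = $1,475.64
Surplus = $1,652.75 − $1,475.64 = $177.11

$177.11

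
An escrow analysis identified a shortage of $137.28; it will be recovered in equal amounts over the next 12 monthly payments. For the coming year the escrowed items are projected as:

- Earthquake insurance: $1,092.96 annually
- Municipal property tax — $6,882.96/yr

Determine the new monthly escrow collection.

Earthquake insurance — $1,092.96
Municipal property tax — $6,882.96
Combined annual = $1,092.96 + $6,882.96 = $7,975.92
Monthly escrow = $7,975.92 ÷ 12 = $664.66
Monthly shortage recovery: $137.28 / 12 = $11.44
Adjusted monthly = $664.66 + $11.44 = $676.10

$676.10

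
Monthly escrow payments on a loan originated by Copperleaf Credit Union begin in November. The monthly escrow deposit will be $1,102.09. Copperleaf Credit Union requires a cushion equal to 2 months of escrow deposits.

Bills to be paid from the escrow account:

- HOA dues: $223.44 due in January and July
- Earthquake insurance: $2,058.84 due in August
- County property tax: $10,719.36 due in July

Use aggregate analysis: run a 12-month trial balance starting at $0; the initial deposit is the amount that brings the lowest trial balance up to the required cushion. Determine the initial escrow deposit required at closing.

$4,408.36

Cushion = 2 × $1,102.09 = $2,204.18
Trial balance (start $0, +$1,102.09 each month, − disbursements):
  Nov: +$1,102.09 → $1,102.09
  Dec: +$1,102.09 → $2,204.18
  Jan: +$1,102.09 − $223.44 → $3,082.83
  Feb: +$1,102.09 → $4,184.92
  Mar: +$1,102.09 → $5,287.01
  Apr: +$1,102.09 → $6,389.10
  May: +$1,102.09 → $7,491.19
  Jun: +$1,102.09 → $8,593.28
  Jul: +$1,102.09 − $10,942.80 → -$1,247.43
  Aug: +$1,102.09 − $2,058.84 → -$2,204.18
  Sep: +$1,102.09 → -$1,102.09
  Oct: +$1,102.09 → $0.00
Lowest trial balance = -$2,204.18 (Aug)
Initial deposit = cushion − low point = $2,204.18 − (-$2,204.18) = $4,408.36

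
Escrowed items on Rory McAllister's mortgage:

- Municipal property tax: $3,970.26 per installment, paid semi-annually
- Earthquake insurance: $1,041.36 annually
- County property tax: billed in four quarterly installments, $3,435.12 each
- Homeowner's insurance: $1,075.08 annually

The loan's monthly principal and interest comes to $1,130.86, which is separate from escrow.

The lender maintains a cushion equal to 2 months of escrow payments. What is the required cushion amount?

$3,966.24

Municipal property tax = $3,970.26 × 2 = $7,940.52 annually
Earthquake insurance = $1,041.36 annually
County property tax = $3,435.12 × 4 = $13,740.48 annually
Homeowner's insurance = $1,075.08 annually
Yearly total = $7,940.52 + $1,041.36 + $13,740.48 + $1,075.08 = $23,797.44
Monthly escrow = $23,797.44 ÷ 12 = $1,983.12
Cushion = 2 × $1,983.12 = $3,966.24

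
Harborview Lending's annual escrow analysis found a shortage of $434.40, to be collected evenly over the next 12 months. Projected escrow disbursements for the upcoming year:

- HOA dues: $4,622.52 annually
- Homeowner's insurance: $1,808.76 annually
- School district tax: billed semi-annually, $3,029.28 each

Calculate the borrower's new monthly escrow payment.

HOA dues — $4,622.52 per year
Homeowner's insurance — $1,808.76 per year
School district tax — $3,029.28 × 2 = $6,058.56 per year
Combined annual = $4,622.52 + $1,808.76 + $6,058.56 = $12,489.84
Per month = $12,489.84 / 12 = $1,040.82
Shortage spread = $434.40 / 12 = $36.20/mo
New monthly escrow = $1,040.82 + $36.20 = $1,077.02

$1,077.02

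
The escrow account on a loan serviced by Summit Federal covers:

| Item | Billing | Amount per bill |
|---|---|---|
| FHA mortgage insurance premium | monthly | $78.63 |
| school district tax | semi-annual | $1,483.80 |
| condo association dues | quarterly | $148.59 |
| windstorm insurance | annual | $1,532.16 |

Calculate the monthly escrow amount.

FHA mortgage insurance premium = $78.63 × 12 = $943.56 per year
School district tax = $1,483.80 × 2 = $2,967.60 per year
Condo association dues = $148.59 × 4 = $594.36 per year
Windstorm insurance = $1,532.16 per year
Total per year = $943.56 + $2,967.60 + $594.36 + $1,532.16 = $6,037.68
Per month = $6,037.68 / 12 = $503.14

$503.14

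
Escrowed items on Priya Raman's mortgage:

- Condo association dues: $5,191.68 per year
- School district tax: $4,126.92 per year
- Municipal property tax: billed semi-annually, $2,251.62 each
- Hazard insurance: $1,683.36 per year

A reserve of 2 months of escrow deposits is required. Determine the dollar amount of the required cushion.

Condo association dues — $5,191.68
School district tax — $4,126.92
Municipal property tax — $2,251.62 × 2 = $4,503.24
Hazard insurance — $1,683.36
Annual escrow total = $15,505.20
Per month = $15,505.20 / 12 = $1,292.10
Reserve = 2 × $1,292.10 = $2,584.20

$2,584.20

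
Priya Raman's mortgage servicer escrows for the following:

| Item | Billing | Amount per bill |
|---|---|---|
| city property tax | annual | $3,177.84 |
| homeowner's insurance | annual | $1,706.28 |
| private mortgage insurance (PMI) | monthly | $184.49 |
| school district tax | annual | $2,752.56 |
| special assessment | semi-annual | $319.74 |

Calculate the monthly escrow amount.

$874.17

City property tax — $3,177.84 annually
Homeowner's insurance — $1,706.28 annually
Private mortgage insurance (PMI) — $184.49 × 12 = $2,213.88 annually
School district tax — $2,752.56 annually
Special assessment — $319.74 × 2 = $639.48 annually
Annual escrow total = $3,177.84 + $1,706.28 + $2,213.88 + $2,752.56 + $639.48 = $10,490.04
Monthly = $10,490.04 / 12 = $874.17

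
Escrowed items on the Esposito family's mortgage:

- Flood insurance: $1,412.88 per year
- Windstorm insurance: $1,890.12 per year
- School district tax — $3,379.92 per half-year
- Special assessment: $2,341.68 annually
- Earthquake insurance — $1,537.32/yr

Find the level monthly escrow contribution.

$1,161.82

Flood insurance: $1,412.88/yr
Windstorm insurance: $1,890.12/yr
School district tax: $3,379.92 × 2 = $6,759.84/yr
Special assessment: $2,341.68/yr
Earthquake insurance: $1,537.32/yr
Combined annual = $1,412.88 + $1,890.12 + $6,759.84 + $2,341.68 + $1,537.32 = $13,941.84
Per month = $13,941.84 / 12 = $1,161.82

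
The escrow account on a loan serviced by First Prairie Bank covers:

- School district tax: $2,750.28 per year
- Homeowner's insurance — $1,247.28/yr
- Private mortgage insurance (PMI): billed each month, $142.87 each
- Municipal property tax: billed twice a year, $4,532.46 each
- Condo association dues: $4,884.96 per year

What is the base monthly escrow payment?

$1,638.49

School district tax: $2,750.28/yr
Homeowner's insurance: $1,247.28/yr
Private mortgage insurance (PMI): $142.87 × 12 = $1,714.44/yr
Municipal property tax: $4,532.46 × 2 = $9,064.92/yr
Condo association dues: $4,884.96/yr
Total annual escrow = $2,750.28 + $1,247.28 + $1,714.44 + $9,064.92 + $4,884.96 = $19,661.88
Monthly escrow = $19,661.88 / 12 = $1,638.49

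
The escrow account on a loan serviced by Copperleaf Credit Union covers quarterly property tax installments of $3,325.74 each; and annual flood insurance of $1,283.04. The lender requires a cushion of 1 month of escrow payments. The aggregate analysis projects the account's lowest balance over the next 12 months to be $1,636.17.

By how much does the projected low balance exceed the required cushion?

Property tax = $3,325.74 × 4 = $13,302.96
Flood insurance = $1,283.04
Total per year = $13,302.96 + $1,283.04 = $14,586.00
Base monthly escrow = $14,586.00 / 12 = $1,215.50
Required cushion = 1 × $1,215.50 = $1,215.50
Excess over cushion: $1,636.17 − $1,215.50 = $420.67

$420.67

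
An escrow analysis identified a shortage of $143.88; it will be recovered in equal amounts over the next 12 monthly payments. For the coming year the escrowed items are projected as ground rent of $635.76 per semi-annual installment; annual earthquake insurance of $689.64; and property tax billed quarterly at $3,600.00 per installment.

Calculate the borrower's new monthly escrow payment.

$1,375.42

Ground rent: $635.76 × 2 = $1,271.52/yr
Earthquake insurance: $689.64/yr
Property tax: $3,600.00 × 4 = $14,400.00/yr
Combined annual = $16,361.16
Per month = $16,361.16 / 12 = $1,363.43
Monthly shortage recovery: $143.88 ÷ 12 = $11.99
Adjusted monthly = $1,363.43 + $11.99 = $1,375.42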